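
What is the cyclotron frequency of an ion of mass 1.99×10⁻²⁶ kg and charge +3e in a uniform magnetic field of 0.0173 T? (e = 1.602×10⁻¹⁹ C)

f = |q|B/(2πm).
f = (4.806×10⁻¹⁹)(0.0173)/(2π·1.99×10⁻²⁶) ≈ 6.65×10⁴ Hz.

f ≈ 6.65×10⁴ Hz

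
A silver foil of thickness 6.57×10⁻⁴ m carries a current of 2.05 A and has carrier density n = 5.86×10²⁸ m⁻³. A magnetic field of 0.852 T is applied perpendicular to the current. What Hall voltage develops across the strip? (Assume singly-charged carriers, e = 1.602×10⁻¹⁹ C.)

V_H ≈ 2.83×10⁻⁷ V

V_H = IB/(n e t).
V_H = (2.05)(0.852)/((5.86×10²⁸)(1.602×10⁻¹⁹)(6.57×10⁻⁴)) ≈ 2.83×10⁻⁷ V.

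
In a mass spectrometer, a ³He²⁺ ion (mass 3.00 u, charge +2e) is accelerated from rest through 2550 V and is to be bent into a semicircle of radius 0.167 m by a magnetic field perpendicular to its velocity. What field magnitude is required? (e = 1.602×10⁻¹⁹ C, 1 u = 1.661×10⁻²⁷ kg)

v = √(2|q|V/m) = √(2·3.204×10⁻¹⁹·2550/4.983×10⁻²⁷) ≈ 5.726×10⁵ m/s.
B = mv/(|q|r) = (4.983×10⁻²⁷)(5.726×10⁵)/((3.204×10⁻¹⁹)(0.167)) ≈ 0.0533 T.

B ≈ 0.0533 T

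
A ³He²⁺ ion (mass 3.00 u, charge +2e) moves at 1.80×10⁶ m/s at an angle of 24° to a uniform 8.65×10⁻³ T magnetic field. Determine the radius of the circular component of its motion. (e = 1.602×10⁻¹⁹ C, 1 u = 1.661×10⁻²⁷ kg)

r ≈ 1.32 m

v⊥ = v sinθ = 1.80×10⁶·sin24° ≈ 7.321×10⁵ m/s.
r = m v⊥/(|q|B) = (4.983×10⁻²⁷)(7.321×10⁵)/((3.204×10⁻¹⁹)(8.65×10⁻³)) ≈ 1.32 m.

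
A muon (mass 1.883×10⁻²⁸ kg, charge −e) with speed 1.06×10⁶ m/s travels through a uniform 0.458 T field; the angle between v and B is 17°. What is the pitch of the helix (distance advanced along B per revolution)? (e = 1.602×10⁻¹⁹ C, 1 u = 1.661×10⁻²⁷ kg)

p ≈ 0.0163 m

v∥ = v cosθ = 1.06×10⁶·cos17° ≈ 1.014×10⁶ m/s.
T = 2πm/(|q|B) = 2π(1.883×10⁻²⁸)/((1.602×10⁻¹⁹)(0.458)) ≈ 1.613×10⁻⁸ s.
pitch = v∥ T = (1.014×10⁶)(1.613×10⁻⁸) ≈ 0.0163 m.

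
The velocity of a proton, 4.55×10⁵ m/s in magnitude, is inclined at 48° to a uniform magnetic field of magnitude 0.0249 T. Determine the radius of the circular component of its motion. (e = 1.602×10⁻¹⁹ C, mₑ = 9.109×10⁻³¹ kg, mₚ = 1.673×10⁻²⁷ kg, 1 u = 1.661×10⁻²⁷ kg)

v⊥ = v sinθ = 4.55×10⁵·sin48° ≈ 3.381×10⁵ m/s.
r = m v⊥/(|q|B) = (1.673×10⁻²⁷)(3.381×10⁵)/((1.602×10⁻¹⁹)(0.0249)) ≈ 0.142 m.

r ≈ 0.142 m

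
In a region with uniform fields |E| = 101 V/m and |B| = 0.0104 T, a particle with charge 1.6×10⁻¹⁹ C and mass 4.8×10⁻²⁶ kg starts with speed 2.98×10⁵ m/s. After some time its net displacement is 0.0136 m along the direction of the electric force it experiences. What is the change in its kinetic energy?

The magnetic force is always ⟂ v and does no work; only the electric force changes KE.
ΔKE = F_E · d = |q|E d = (1.6×10⁻¹⁹)(101)(0.0136) ≈ 2.20×10⁻¹⁹ J.

ΔKE ≈ 2.20×10⁻¹⁹ J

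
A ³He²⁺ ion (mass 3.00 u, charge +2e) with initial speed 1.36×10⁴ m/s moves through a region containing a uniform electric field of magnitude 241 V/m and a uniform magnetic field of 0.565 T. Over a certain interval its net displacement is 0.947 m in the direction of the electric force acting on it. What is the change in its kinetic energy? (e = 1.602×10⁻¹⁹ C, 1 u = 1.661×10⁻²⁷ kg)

The magnetic force is always ⟂ v and does no work; only the electric force changes KE.
ΔKE = F_E · d = |q|E d = (3.204×10⁻¹⁹)(241)(0.947) ≈ 7.31×10⁻¹⁷ J.

ΔKE ≈ 7.31×10⁻¹⁷ J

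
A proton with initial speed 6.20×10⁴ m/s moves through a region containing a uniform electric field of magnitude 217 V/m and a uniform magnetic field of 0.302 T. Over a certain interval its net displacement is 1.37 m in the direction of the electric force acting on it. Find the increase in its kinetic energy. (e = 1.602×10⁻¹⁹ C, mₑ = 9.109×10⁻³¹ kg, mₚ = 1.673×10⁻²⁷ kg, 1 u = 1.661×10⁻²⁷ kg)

The magnetic force is always ⟂ v and does no work; only the electric force changes KE.
ΔKE = F_E · d = |q|E d = (1.602×10⁻¹⁹)(217)(1.37) ≈ 4.76×10⁻¹⁷ J.

ΔKE ≈ 4.76×10⁻¹⁷ J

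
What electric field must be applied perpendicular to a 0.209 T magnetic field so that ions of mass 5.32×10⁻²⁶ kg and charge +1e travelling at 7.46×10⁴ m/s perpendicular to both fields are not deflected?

E = 1.56×10⁴ V/m

For straight-line motion qE = qvB, so E = vB.
E = 7.46×10⁴ × 0.209 = 1.56×10⁴ V/m.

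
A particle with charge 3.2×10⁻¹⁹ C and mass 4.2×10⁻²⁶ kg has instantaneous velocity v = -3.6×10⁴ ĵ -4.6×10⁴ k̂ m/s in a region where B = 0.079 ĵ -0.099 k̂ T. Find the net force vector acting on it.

v×B = (7200, 0, 0) N/C.
F = q v×B = (3.2×10⁻¹⁹ C)·(7200, 0, 0) = (2.30×10⁻¹⁵, 0, 0) N.

F ≈ (2.30×10⁻¹⁵, 0, 0) N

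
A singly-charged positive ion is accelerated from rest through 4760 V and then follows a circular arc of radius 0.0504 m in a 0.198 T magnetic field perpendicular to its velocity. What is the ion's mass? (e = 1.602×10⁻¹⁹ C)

Combine |q|V = ½mv² and r = mv/(|q|B): eliminate v to get m = qB²r²/(2V).
m = (1.602×10⁻¹⁹)(0.198)²(0.0504)²/(2·4760) ≈ 1.68×10⁻²⁷ kg.

m ≈ 1.68×10⁻²⁷ kg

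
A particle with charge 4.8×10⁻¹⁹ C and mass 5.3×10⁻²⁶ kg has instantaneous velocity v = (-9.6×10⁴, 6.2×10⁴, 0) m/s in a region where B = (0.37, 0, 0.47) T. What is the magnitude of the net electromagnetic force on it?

v×B = (2.91×10⁴, 4.51×10⁴, -2.29×10⁴) N/C.
F = q v×B = (4.8×10⁻¹⁹ C)·(2.91×10⁴, 4.51×10⁴, -2.29×10⁴) = (1.40×10⁻¹⁴, 2.17×10⁻¹⁴, -1.10×10⁻¹⁴) N.
|F| = 2.80×10⁻¹⁴ N.

|F| ≈ 2.80×10⁻¹⁴ N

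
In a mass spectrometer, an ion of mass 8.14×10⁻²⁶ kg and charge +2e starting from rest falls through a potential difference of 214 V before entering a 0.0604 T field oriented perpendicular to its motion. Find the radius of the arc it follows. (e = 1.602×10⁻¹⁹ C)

r ≈ 0.173 m

Acceleration: |q|V = ½mv² ⇒ v = √(2|q|V/m) = √(2·3.204×10⁻¹⁹·214/8.14×10⁻²⁶) ≈ 4.104×10⁴ m/s.
In the field: r = mv/(|q|B) = (8.14×10⁻²⁶)(4.104×10⁴)/((3.204×10⁻¹⁹)(0.0604)) ≈ 0.173 m.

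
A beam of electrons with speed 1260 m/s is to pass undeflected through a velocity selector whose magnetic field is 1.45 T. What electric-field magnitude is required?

For straight-line motion qE = qvB, so E = vB.
E = 1260 × 1.45 = 1830 V/m.

E = 1830 V/m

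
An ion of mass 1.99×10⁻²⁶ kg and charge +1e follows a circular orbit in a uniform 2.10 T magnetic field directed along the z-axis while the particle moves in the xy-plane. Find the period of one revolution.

The cyclotron period depends only on m, q, B: T = 2πm/(|q|B).
T = 2π(1.99×10⁻²⁶)/((1.602×10⁻¹⁹)(2.10)) ≈ 3.72×10⁻⁷ s.

T ≈ 3.72×10⁻⁷ s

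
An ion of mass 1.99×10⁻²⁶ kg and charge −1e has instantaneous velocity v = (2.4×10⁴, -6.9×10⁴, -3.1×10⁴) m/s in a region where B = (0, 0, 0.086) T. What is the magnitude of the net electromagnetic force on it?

|F| ≈ 1.01×10⁻¹⁵ N

v×B = (-5930, -2060, 0) N/C.
F = q v×B = (−1.602×10⁻¹⁹ C)·(-5930, -2060, 0) = (9.51×10⁻¹⁶, 3.31×10⁻¹⁶, 0) N.
|F| = 1.01×10⁻¹⁵ N.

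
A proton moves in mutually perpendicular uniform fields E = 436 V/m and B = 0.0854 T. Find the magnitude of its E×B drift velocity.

v_d ≈ 5110 m/s

The E×B drift speed is v_d = E/B.
v_d = 436/0.0854 = 5110 m/s.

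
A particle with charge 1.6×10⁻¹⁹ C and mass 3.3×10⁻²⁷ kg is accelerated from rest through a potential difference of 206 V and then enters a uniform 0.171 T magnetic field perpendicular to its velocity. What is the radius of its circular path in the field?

Acceleration: |q|V = ½mv² ⇒ v = √(2|q|V/m) = √(2·1.6×10⁻¹⁹·206/3.3×10⁻²⁷) ≈ 1.413×10⁵ m/s.
In the field: r = mv/(|q|B) = (3.3×10⁻²⁷)(1.413×10⁵)/((1.6×10⁻¹⁹)(0.171)) ≈ 0.0170 m.

r ≈ 0.0170 m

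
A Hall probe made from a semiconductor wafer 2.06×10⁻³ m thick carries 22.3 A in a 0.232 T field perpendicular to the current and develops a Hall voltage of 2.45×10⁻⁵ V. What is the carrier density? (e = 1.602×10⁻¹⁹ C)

n ≈ 6.40×10²⁶ m⁻³

From V_H = IB/(n e t), n = IB/(V_H e t).
n = (22.3)(0.232)/((2.45×10⁻⁵)(1.602×10⁻¹⁹)(2.06×10⁻³)) ≈ 6.40×10²⁶ m⁻³.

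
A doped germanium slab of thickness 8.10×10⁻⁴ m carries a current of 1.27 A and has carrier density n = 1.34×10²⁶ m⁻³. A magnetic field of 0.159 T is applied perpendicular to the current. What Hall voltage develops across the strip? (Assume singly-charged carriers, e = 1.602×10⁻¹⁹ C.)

V_H = IB/(n e t).
V_H = (1.27)(0.159)/((1.34×10²⁶)(1.602×10⁻¹⁹)(8.10×10⁻⁴)) ≈ 1.16×10⁻⁵ V.

V_H ≈ 1.16×10⁻⁵ V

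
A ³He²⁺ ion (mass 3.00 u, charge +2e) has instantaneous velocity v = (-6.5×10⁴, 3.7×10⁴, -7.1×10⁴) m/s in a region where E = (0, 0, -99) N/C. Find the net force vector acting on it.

F ≈ (0, 0, -3.17×10⁻¹⁷) N

Only an electric field acts, so F = qE = (3.204×10⁻¹⁹ C)·(0, 0, -99.0) = (0, 0, -3.17×10⁻¹⁷) N.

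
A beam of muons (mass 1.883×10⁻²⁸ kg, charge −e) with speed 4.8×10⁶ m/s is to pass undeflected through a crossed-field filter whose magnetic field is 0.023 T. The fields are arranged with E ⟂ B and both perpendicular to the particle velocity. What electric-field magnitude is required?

E = 1.1×10⁵ V/m

For straight-line motion qE = qvB, so E = vB.
E = 4.8×10⁶ × 0.023 = 1.1×10⁵ V/m.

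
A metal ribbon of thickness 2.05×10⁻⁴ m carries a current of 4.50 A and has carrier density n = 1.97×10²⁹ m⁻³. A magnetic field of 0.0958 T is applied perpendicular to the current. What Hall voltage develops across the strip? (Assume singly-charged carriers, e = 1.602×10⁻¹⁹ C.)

V_H ≈ 6.66×10⁻⁸ V

V_H = IB/(n e t).
V_H = (4.50)(0.0958)/((1.97×10²⁹)(1.602×10⁻¹⁹)(2.05×10⁻⁴)) ≈ 6.66×10⁻⁸ V.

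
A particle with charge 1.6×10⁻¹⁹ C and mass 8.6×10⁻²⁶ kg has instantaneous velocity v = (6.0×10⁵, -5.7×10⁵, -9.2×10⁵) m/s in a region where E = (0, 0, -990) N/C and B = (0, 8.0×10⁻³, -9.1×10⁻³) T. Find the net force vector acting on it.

F ≈ (2.01×10⁻¹⁵, 8.74×10⁻¹⁶, 6.10×10⁻¹⁶) N

v×B = (1.25×10⁴, 5460, 4800) N/C.
E + v×B = (1.25×10⁴, 5460, 3810) N/C.
F = q(E + v×B) = (1.6×10⁻¹⁹ C)·(1.25×10⁴, 5460, 3810) = (2.01×10⁻¹⁵, 8.74×10⁻¹⁶, 6.10×10⁻¹⁶) N.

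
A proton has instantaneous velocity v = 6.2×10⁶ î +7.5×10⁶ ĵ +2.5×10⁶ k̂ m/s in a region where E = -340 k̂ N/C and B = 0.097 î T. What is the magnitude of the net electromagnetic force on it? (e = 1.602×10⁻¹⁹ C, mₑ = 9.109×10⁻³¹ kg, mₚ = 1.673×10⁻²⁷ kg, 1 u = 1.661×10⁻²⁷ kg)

v×B = (0, 2.42×10⁵, -7.28×10⁵) N/C.
E + v×B = (0, 2.42×10⁵, -7.28×10⁵) N/C.
F = q(E + v×B) = (1.602×10⁻¹⁹ C)·(0, 2.42×10⁵, -7.28×10⁵) = (0, 3.88×10⁻¹⁴, -1.17×10⁻¹³) N.
|F| = 1.23×10⁻¹³ N.

|F| ≈ 1.23×10⁻¹³ N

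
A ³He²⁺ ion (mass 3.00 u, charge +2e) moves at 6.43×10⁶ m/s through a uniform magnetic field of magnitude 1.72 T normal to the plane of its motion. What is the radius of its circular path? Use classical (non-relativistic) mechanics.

r ≈ 0.0581 m

The magnetic force provides the centripetal force: |q|vB = mv²/r.
r = mv/(|q|B) = (4.983×10⁻²⁷)(6.43×10⁶)/((3.204×10⁻¹⁹)(1.72)) ≈ 0.0581 m.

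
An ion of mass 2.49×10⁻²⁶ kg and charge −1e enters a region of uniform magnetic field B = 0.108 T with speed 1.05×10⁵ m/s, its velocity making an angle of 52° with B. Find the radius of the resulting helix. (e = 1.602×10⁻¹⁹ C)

r ≈ 0.119 m

v⊥ = v sinθ = 1.05×10⁵·sin52° ≈ 8.274×10⁴ m/s.
r = m v⊥/(|q|B) = (2.49×10⁻²⁶)(8.274×10⁴)/((1.602×10⁻¹⁹)(0.108)) ≈ 0.119 m.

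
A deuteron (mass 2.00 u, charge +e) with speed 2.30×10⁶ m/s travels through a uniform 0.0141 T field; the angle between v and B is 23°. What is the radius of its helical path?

v⊥ = v sinθ = 2.30×10⁶·sin23° ≈ 8.987×10⁵ m/s.
r = m v⊥/(|q|B) = (3.322×10⁻²⁷)(8.987×10⁵)/((1.602×10⁻¹⁹)(0.0141)) ≈ 1.32 m.

r ≈ 1.32 m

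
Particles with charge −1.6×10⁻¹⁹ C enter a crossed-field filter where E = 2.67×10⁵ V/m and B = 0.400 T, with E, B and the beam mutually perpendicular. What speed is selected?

v = 6.68×10⁵ m/s

Straight-line motion ⇒ electric and magnetic forces cancel, so E = vB.
v = E/B = 2.67×10⁵/0.400 = 6.68×10⁵ m/s.
The result is independent of the particle's charge and mass.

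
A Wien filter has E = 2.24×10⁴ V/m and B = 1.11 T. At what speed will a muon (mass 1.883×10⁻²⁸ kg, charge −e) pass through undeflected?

For undeflected motion the electric and magnetic forces balance: qE = qvB.
v = E/B = 2.24×10⁴/1.11 = 2.02×10⁴ m/s.

v = 2.02×10⁴ m/s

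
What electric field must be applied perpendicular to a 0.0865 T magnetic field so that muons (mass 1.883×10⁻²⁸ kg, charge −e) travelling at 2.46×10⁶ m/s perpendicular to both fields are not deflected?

E = 2.13×10⁵ V/m

For straight-line motion qE = qvB, so E = vB.
E = 2.46×10⁶ × 0.0865 = 2.13×10⁵ V/m.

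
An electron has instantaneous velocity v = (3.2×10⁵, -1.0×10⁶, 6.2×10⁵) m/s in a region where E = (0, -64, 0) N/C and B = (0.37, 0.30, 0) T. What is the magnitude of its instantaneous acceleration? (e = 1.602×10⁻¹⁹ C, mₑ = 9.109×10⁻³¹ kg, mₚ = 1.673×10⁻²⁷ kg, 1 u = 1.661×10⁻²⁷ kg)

|a| ≈ 9.70×10¹⁶ m/s²

v×B = (-1.86×10⁵, 2.29×10⁵, 4.66×10⁵) N/C.
E + v×B = (-1.86×10⁵, 2.29×10⁵, 4.66×10⁵) N/C.
F = q(E + v×B) = (−1.602×10⁻¹⁹ C)·(-1.86×10⁵, 2.29×10⁵, 4.66×10⁵) = (2.98×10⁻¹⁴, -3.67×10⁻¹⁴, -7.47×10⁻¹⁴) N.
|a| = |F|/m = 8.838×10⁻¹⁴/9.109×10⁻³¹ ≈ 9.70×10¹⁶ m/s².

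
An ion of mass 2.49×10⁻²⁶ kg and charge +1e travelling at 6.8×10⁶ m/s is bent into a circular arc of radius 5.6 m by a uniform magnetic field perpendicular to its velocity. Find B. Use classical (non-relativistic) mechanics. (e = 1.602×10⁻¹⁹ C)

From |q|vB = mv²/r, B = mv/(|q|r).
B = (2.49×10⁻²⁶)(6.8×10⁶)/((1.602×10⁻¹⁹)(5.6)) ≈ 0.19 T.

B ≈ 0.19 T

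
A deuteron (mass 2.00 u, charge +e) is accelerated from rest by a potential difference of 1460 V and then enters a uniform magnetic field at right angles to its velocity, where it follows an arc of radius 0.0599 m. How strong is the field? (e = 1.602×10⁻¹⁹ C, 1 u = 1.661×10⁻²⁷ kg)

B ≈ 0.130 T

v = √(2|q|V/m) = √(2·1.602×10⁻¹⁹·1460/3.322×10⁻²⁷) ≈ 3.753×10⁵ m/s.
B = mv/(|q|r) = (3.322×10⁻²⁷)(3.753×10⁵)/((1.602×10⁻¹⁹)(0.0599)) ≈ 0.130 T.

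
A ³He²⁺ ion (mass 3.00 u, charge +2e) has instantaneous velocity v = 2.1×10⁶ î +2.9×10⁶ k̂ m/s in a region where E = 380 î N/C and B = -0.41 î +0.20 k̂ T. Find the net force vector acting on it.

F ≈ (1.22×10⁻¹⁶, -5.16×10⁻¹³, 0) N

v×B = (0, -1.61×10⁶, 0) N/C.
E + v×B = (380, -1.61×10⁶, 0) N/C.
F = q(E + v×B) = (3.204×10⁻¹⁹ C)·(380, -1.61×10⁶, 0) = (1.22×10⁻¹⁶, -5.16×10⁻¹³, 0) N.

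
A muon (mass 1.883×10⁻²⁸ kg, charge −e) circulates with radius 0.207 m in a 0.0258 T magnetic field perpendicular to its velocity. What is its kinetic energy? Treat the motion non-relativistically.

KE ≈ 1.21×10⁴ eV

v = |q|Br/m, then KE = ½mv² = (qBr)²/(2m).
v = (1.602×10⁻¹⁹)(0.0258)(0.207)/1.883×10⁻²⁸ ≈ 4.544×10⁶ m/s.
KE = ½(1.883×10⁻²⁸)(4.544×10⁶)² ≈ 1.94×10⁻¹⁵ J = 1.21×10⁴ eV.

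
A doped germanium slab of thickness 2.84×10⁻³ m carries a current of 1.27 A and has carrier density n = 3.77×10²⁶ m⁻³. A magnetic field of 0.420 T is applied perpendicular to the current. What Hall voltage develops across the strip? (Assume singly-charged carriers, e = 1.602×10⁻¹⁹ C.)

V_H ≈ 3.11×10⁻⁶ V

V_H = IB/(n e t).
V_H = (1.27)(0.420)/((3.77×10²⁶)(1.602×10⁻¹⁹)(2.84×10⁻³)) ≈ 3.11×10⁻⁶ V.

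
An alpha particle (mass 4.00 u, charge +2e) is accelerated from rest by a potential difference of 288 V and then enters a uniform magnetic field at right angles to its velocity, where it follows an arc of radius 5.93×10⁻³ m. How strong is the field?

B ≈ 0.583 T

v = √(2|q|V/m) = √(2·3.204×10⁻¹⁹·288/6.644×10⁻²⁷) ≈ 1.667×10⁵ m/s.
B = mv/(|q|r) = (6.644×10⁻²⁷)(1.667×10⁵)/((3.204×10⁻¹⁹)(5.93×10⁻³)) ≈ 0.583 T.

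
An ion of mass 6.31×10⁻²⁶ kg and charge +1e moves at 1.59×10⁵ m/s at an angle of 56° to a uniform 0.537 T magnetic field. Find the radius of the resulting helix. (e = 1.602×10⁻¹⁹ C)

v⊥ = v sinθ = 1.59×10⁵·sin56° ≈ 1.318×10⁵ m/s.
r = m v⊥/(|q|B) = (6.31×10⁻²⁶)(1.318×10⁵)/((1.602×10⁻¹⁹)(0.537)) ≈ 0.0967 m.

r ≈ 0.0967 m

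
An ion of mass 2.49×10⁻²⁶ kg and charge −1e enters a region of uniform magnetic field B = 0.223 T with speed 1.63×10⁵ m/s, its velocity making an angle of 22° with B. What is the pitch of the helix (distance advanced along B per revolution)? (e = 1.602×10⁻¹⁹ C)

v∥ = v cosθ = 1.63×10⁵·cos22° ≈ 1.511×10⁵ m/s.
T = 2πm/(|q|B) = 2π(2.49×10⁻²⁶)/((1.602×10⁻¹⁹)(0.223)) ≈ 4.379×10⁻⁶ s.
pitch = v∥ T = (1.511×10⁵)(4.379×10⁻⁶) ≈ 0.662 m.

p ≈ 0.662 m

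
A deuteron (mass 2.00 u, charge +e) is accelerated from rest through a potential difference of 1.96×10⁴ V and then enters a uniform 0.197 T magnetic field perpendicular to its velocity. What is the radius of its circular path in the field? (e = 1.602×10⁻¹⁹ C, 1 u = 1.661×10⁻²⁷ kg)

r ≈ 0.145 m

Acceleration: |q|V = ½mv² ⇒ v = √(2|q|V/m) = √(2·1.602×10⁻¹⁹·1.96×10⁴/3.322×10⁻²⁷) ≈ 1.375×10⁶ m/s.
In the field: r = mv/(|q|B) = (3.322×10⁻²⁷)(1.375×10⁶)/((1.602×10⁻¹⁹)(0.197)) ≈ 0.145 m.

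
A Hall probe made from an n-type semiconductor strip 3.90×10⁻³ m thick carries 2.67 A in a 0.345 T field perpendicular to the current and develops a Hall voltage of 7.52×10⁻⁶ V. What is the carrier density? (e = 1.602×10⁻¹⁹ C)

n ≈ 1.96×10²⁶ m⁻³

From V_H = IB/(n e t), n = IB/(V_H e t).
n = (2.67)(0.345)/((7.52×10⁻⁶)(1.602×10⁻¹⁹)(3.90×10⁻³)) ≈ 1.96×10²⁶ m⁻³.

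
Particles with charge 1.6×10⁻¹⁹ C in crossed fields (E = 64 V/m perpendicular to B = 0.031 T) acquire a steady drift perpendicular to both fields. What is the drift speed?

The E×B drift speed is v_d = E/B.
v_d = 64/0.031 = 2100 m/s.

v_d ≈ 2100 m/s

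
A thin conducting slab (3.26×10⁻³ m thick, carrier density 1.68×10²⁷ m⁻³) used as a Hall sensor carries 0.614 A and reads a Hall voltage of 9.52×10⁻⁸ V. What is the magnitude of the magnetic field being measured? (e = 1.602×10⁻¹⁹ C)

From V_H = IB/(n e t), B = V_H n e t / I.
B = (9.52×10⁻⁸)(1.68×10²⁷)(1.602×10⁻¹⁹)(3.26×10⁻³)/0.614 ≈ 0.136 T.

B ≈ 0.136 T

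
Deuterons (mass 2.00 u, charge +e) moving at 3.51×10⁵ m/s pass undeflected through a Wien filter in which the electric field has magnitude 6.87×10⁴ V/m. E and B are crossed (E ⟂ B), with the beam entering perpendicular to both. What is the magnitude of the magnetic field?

Balance of forces in the selector: qE = qvB ⇒ B = E/v.
B = 6.87×10⁴/3.51×10⁵ = 0.196 T.

B = 0.196 T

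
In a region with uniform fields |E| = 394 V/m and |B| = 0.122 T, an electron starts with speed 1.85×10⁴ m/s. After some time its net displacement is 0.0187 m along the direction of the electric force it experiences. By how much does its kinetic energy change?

ΔKE ≈ 1.18×10⁻¹⁸ J

The magnetic force is always ⟂ v and does no work; only the electric force changes KE.
ΔKE = F_E · d = |q|E d = (1.602×10⁻¹⁹)(394)(0.0187) ≈ 1.18×10⁻¹⁸ J.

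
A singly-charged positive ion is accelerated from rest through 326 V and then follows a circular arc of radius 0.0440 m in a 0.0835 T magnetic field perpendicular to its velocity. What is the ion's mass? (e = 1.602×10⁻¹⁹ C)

Combine |q|V = ½mv² and r = mv/(|q|B): eliminate v to get m = qB²r²/(2V).
m = (1.602×10⁻¹⁹)(0.0835)²(0.0440)²/(2·326) ≈ 3.32×10⁻²⁷ kg.

m ≈ 3.32×10⁻²⁷ kg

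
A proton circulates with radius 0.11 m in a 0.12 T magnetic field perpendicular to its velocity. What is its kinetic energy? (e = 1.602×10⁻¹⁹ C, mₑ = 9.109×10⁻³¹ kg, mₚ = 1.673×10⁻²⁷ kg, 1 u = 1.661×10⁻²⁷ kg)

v = |q|Br/m, then KE = ½mv² = (qBr)²/(2m).
v = (1.602×10⁻¹⁹)(0.12)(0.11)/1.673×10⁻²⁷ ≈ 1.264×10⁶ m/s.
KE = ½(1.673×10⁻²⁷)(1.264×10⁶)² ≈ 1.3×10⁻¹⁵ J = 8300 eV.

KE ≈ 8300 eV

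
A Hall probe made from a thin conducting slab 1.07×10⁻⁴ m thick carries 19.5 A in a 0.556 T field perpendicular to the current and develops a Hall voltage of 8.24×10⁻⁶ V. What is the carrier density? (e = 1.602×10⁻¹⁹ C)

n ≈ 7.68×10²⁸ m⁻³

From V_H = IB/(n e t), n = IB/(V_H e t).
n = (19.5)(0.556)/((8.24×10⁻⁶)(1.602×10⁻¹⁹)(1.07×10⁻⁴)) ≈ 7.68×10²⁸ m⁻³.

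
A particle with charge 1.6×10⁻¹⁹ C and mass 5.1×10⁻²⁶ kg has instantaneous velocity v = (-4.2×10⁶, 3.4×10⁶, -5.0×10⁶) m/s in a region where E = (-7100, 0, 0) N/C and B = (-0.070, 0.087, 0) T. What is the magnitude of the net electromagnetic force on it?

v×B = (4.35×10⁵, 3.50×10⁵, -1.27×10⁵) N/C.
E + v×B = (4.28×10⁵, 3.50×10⁵, -1.27×10⁵) N/C.
F = q(E + v×B) = (1.6×10⁻¹⁹ C)·(4.28×10⁵, 3.50×10⁵, -1.27×10⁵) = (6.85×10⁻¹⁴, 5.60×10⁻¹⁴, -2.04×10⁻¹⁴) N.
|F| = 9.08×10⁻¹⁴ N.

|F| ≈ 9.08×10⁻¹⁴ N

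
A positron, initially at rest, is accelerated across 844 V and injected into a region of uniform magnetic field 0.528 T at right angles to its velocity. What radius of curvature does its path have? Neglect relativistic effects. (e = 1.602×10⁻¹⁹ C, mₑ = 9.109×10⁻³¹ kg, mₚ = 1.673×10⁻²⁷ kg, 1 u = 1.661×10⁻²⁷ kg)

Acceleration: |q|V = ½mv² ⇒ v = √(2|q|V/m) = √(2·1.602×10⁻¹⁹·844/9.109×10⁻³¹) ≈ 1.723×10⁷ m/s.
In the field: r = mv/(|q|B) = (9.109×10⁻³¹)(1.723×10⁷)/((1.602×10⁻¹⁹)(0.528)) ≈ 1.86×10⁻⁴ m.

r ≈ 1.86×10⁻⁴ m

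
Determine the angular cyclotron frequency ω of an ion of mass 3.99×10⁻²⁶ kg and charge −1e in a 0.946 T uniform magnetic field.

ω ≈ 3.80×10⁶ rad/s

ω = |q|B/m.
ω = (1.602×10⁻¹⁹)(0.946)/3.99×10⁻²⁶ ≈ 3.80×10⁶ rad/s.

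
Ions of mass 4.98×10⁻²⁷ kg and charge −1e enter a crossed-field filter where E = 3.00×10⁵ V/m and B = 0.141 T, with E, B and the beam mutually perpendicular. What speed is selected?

v = 2.13×10⁶ m/s

Straight-line motion ⇒ electric and magnetic forces cancel, so E = vB.
v = E/B = 3.00×10⁵/0.141 = 2.13×10⁶ m/s.
The result is independent of the particle's charge and mass.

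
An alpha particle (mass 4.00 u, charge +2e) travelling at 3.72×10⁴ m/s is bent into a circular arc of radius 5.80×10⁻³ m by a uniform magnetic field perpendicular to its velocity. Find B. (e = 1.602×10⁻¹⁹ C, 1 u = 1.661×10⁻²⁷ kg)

From |q|vB = mv²/r, B = mv/(|q|r).
B = (6.644×10⁻²⁷)(3.72×10⁴)/((3.204×10⁻¹⁹)(5.80×10⁻³)) ≈ 0.133 T.

B ≈ 0.133 T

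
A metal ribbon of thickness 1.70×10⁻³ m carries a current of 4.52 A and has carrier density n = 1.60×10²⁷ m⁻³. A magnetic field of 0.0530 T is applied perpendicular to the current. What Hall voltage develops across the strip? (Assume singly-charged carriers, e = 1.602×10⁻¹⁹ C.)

V_H = IB/(n e t).
V_H = (4.52)(0.0530)/((1.60×10²⁷)(1.602×10⁻¹⁹)(1.70×10⁻³)) ≈ 5.50×10⁻⁷ V.

V_H ≈ 5.50×10⁻⁷ V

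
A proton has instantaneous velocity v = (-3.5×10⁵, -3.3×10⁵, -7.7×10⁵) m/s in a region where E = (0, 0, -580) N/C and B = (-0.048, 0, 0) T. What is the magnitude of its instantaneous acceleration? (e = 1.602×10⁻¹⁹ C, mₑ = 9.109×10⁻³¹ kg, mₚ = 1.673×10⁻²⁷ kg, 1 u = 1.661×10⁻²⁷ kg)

|a| ≈ 3.87×10¹² m/s²

v×B = (0, 3.70×10⁴, -1.58×10⁴) N/C.
E + v×B = (0, 3.70×10⁴, -1.64×10⁴) N/C.
F = q(E + v×B) = (1.602×10⁻¹⁹ C)·(0, 3.70×10⁴, -1.64×10⁴) = (0, 5.92×10⁻¹⁵, -2.63×10⁻¹⁵) N.
|a| = |F|/m = 6.479×10⁻¹⁵/1.673×10⁻²⁷ ≈ 3.87×10¹² m/s².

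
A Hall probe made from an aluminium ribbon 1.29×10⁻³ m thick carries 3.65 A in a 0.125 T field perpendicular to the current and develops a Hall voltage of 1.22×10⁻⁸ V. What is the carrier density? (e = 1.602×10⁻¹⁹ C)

From V_H = IB/(n e t), n = IB/(V_H e t).
n = (3.65)(0.125)/((1.22×10⁻⁸)(1.602×10⁻¹⁹)(1.29×10⁻³)) ≈ 1.81×10²⁹ m⁻³.

n ≈ 1.81×10²⁹ m⁻³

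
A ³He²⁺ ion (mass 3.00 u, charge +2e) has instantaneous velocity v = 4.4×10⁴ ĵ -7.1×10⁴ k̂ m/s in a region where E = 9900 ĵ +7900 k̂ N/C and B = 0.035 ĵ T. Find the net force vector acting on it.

v×B = (2490, 0, 0) N/C.
E + v×B = (2490, 9900, 7900) N/C.
F = q(E + v×B) = (3.204×10⁻¹⁹ C)·(2490, 9900, 7900) = (7.96×10⁻¹⁶, 3.17×10⁻¹⁵, 2.53×10⁻¹⁵) N.

F ≈ (7.96×10⁻¹⁶, 3.17×10⁻¹⁵, 2.53×10⁻¹⁵) N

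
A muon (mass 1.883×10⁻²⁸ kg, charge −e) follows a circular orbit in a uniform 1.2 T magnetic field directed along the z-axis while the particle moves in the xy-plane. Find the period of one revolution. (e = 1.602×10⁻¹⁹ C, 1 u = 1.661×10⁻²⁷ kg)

The cyclotron period depends only on m, q, B: T = 2πm/(|q|B).
T = 2π(1.883×10⁻²⁸)/((1.602×10⁻¹⁹)(1.2)) ≈ 6.2×10⁻⁹ s.

T ≈ 6.2×10⁻⁹ s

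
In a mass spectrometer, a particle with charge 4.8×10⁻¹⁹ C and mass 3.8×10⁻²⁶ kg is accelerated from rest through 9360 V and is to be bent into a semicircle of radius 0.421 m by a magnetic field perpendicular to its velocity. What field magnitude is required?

v = √(2|q|V/m) = √(2·4.8×10⁻¹⁹·9360/3.8×10⁻²⁶) ≈ 4.863×10⁵ m/s.
B = mv/(|q|r) = (3.8×10⁻²⁶)(4.863×10⁵)/((4.8×10⁻¹⁹)(0.421)) ≈ 0.0914 T.

B ≈ 0.0914 T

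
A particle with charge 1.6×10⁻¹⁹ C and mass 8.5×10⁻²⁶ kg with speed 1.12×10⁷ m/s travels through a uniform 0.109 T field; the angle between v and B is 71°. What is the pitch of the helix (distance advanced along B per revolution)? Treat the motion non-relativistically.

p ≈ 112 m

v∥ = v cosθ = 1.12×10⁷·cos71° ≈ 3.646×10⁶ m/s.
T = 2πm/(|q|B) = 2π(8.5×10⁻²⁶)/((1.6×10⁻¹⁹)(0.109)) ≈ 3.062×10⁻⁵ s.
pitch = v∥ T = (3.646×10⁶)(3.062×10⁻⁵) ≈ 112 m.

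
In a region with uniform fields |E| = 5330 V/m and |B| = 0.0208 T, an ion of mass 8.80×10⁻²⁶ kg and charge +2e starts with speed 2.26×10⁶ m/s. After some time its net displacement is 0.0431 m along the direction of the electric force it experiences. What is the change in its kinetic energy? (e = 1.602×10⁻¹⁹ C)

ΔKE ≈ 7.36×10⁻¹⁷ J

The magnetic force is always ⟂ v and does no work; only the electric force changes KE.
ΔKE = F_E · d = |q|E d = (3.204×10⁻¹⁹)(5330)(0.0431) ≈ 7.36×10⁻¹⁷ J.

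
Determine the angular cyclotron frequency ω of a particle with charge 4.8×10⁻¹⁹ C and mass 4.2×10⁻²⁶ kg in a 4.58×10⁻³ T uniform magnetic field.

ω = |q|B/m.
ω = (4.8×10⁻¹⁹)(4.58×10⁻³)/4.2×10⁻²⁶ ≈ 5.23×10⁴ rad/s.

ω ≈ 5.23×10⁴ rad/s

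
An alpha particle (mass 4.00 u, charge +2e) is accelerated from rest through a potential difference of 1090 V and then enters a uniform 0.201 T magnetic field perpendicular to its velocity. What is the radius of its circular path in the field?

Acceleration: |q|V = ½mv² ⇒ v = √(2|q|V/m) = √(2·3.204×10⁻¹⁹·1090/6.644×10⁻²⁷) ≈ 3.242×10⁵ m/s.
In the field: r = mv/(|q|B) = (6.644×10⁻²⁷)(3.242×10⁵)/((3.204×10⁻¹⁹)(0.201)) ≈ 0.0335 m.

r ≈ 0.0335 m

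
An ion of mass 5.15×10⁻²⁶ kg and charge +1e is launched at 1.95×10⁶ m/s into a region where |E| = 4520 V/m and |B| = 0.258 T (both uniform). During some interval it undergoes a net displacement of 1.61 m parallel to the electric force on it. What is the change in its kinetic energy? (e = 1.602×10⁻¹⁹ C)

ΔKE ≈ 1.17×10⁻¹⁵ J

The magnetic force is always ⟂ v and does no work; only the electric force changes KE.
ΔKE = F_E · d = |q|E d = (1.602×10⁻¹⁹)(4520)(1.61) ≈ 1.17×10⁻¹⁵ J.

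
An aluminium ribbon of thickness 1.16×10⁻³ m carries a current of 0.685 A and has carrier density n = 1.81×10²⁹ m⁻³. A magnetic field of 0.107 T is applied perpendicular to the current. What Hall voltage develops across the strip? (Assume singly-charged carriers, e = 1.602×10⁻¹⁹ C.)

V_H = IB/(n e t).
V_H = (0.685)(0.107)/((1.81×10²⁹)(1.602×10⁻¹⁹)(1.16×10⁻³)) ≈ 2.18×10⁻⁹ V.

V_H ≈ 2.18×10⁻⁹ V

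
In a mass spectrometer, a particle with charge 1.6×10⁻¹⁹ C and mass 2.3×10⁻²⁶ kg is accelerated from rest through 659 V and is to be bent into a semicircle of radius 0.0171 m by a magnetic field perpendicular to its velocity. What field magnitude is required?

v = √(2|q|V/m) = √(2·1.6×10⁻¹⁹·659/2.3×10⁻²⁶) ≈ 9.575×10⁴ m/s.
B = mv/(|q|r) = (2.3×10⁻²⁶)(9.575×10⁴)/((1.6×10⁻¹⁹)(0.0171)) ≈ 0.805 T.

B ≈ 0.805 T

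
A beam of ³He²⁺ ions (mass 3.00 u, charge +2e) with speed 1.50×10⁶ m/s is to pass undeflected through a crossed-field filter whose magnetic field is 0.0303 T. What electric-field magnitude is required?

For straight-line motion qE = qvB, so E = vB.
E = 1.50×10⁶ × 0.0303 = 4.54×10⁴ V/m.

E = 4.54×10⁴ V/m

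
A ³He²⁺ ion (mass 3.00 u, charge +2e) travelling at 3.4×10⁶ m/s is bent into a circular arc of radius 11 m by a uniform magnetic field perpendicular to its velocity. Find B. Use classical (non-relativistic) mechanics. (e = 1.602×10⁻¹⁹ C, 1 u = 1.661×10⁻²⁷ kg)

From |q|vB = mv²/r, B = mv/(|q|r).
B = (4.983×10⁻²⁷)(3.4×10⁶)/((3.204×10⁻¹⁹)(11)) ≈ 4.8×10⁻³ T.

B ≈ 4.8×10⁻³ T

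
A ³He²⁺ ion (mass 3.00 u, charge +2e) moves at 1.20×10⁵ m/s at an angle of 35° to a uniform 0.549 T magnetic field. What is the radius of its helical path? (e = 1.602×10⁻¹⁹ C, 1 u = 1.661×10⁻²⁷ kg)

v⊥ = v sinθ = 1.20×10⁵·sin35° ≈ 6.883×10⁴ m/s.
r = m v⊥/(|q|B) = (4.983×10⁻²⁷)(6.883×10⁴)/((3.204×10⁻¹⁹)(0.549)) ≈ 1.95×10⁻³ m.

r ≈ 1.95×10⁻³ m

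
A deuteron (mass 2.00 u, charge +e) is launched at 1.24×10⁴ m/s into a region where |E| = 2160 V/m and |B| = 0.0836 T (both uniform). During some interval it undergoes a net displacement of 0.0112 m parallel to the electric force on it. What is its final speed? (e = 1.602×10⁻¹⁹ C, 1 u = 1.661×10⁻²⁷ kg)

v_f ≈ 4.99×10⁴ m/s

B does no work; ΔKE = |q|E d.
½mv_f² = ½mv₀² + |q|Ed = ½(3.322×10⁻²⁷)(1.24×10⁴)² + (1.602×10⁻¹⁹)(2160)(0.0112) ≈ 2.554×10⁻¹⁹ J + 3.876×10⁻¹⁸ J ≈ 4.131×10⁻¹⁸ J.
v_f = √(2·4.131×10⁻¹⁸/3.322×10⁻²⁷) ≈ 4.99×10⁴ m/s.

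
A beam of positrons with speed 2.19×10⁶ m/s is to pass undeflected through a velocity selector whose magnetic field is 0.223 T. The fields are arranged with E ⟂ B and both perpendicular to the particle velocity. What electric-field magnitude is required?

For straight-line motion qE = qvB, so E = vB.
E = 2.19×10⁶ × 0.223 = 4.88×10⁵ V/m.

E = 4.88×10⁵ V/m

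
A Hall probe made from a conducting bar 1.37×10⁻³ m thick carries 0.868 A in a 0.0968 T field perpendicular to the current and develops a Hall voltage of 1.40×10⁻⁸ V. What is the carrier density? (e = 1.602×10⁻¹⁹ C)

From V_H = IB/(n e t), n = IB/(V_H e t).
n = (0.868)(0.0968)/((1.40×10⁻⁸)(1.602×10⁻¹⁹)(1.37×10⁻³)) ≈ 2.73×10²⁸ m⁻³.

n ≈ 2.73×10²⁸ m⁻³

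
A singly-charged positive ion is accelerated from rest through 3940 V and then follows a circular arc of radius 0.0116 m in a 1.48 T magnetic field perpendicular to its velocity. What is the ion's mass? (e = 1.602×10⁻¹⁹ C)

Combine |q|V = ½mv² and r = mv/(|q|B): eliminate v to get m = qB²r²/(2V).
m = (1.602×10⁻¹⁹)(1.48)²(0.0116)²/(2·3940) ≈ 5.99×10⁻²⁷ kg.

m ≈ 5.99×10⁻²⁷ kg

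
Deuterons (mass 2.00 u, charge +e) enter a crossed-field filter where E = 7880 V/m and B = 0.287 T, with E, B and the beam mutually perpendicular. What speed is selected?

Zero net Lorentz force requires |qE| = |q v×B|, i.e. E = vB.
v = E/B = 7880/0.287 = 2.75×10⁴ m/s.

v = 2.75×10⁴ m/s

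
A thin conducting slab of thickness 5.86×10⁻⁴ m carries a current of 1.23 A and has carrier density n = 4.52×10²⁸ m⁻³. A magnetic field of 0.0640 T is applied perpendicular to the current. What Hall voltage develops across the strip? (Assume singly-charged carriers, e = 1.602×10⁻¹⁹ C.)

V_H = IB/(n e t).
V_H = (1.23)(0.0640)/((4.52×10²⁸)(1.602×10⁻¹⁹)(5.86×10⁻⁴)) ≈ 1.86×10⁻⁸ V.

V_H ≈ 1.86×10⁻⁸ V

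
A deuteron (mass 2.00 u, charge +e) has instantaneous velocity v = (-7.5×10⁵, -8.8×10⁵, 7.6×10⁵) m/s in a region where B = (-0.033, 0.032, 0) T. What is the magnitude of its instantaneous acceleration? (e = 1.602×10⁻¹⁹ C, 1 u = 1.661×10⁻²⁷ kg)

|a| ≈ 3.06×10¹² m/s²

v×B = (-2.43×10⁴, -2.51×10⁴, -5.30×10⁴) N/C.
F = q v×B = (1.602×10⁻¹⁹ C)·(-2.43×10⁴, -2.51×10⁴, -5.30×10⁴) = (-3.90×10⁻¹⁵, -4.02×10⁻¹⁵, -8.50×10⁻¹⁵) N.
|a| = |F|/m = 1.017×10⁻¹⁴/3.322×10⁻²⁷ ≈ 3.06×10¹² m/s².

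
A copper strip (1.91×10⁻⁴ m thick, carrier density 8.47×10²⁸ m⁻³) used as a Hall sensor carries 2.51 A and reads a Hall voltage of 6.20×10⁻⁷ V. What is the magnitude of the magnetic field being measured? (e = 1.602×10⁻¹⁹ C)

From V_H = IB/(n e t), B = V_H n e t / I.
B = (6.20×10⁻⁷)(8.47×10²⁸)(1.602×10⁻¹⁹)(1.91×10⁻⁴)/2.51 ≈ 0.640 T.

B ≈ 0.640 T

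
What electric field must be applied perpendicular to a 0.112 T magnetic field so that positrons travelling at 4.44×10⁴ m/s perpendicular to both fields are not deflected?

For straight-line motion qE = qvB, so E = vB.
E = 4.44×10⁴ × 0.112 = 4970 V/m.

E = 4970 V/m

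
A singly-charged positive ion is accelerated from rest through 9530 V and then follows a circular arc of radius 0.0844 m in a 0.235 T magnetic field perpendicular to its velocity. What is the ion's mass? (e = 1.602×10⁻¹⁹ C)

m ≈ 3.31×10⁻²⁷ kg

Combine |q|V = ½mv² and r = mv/(|q|B): eliminate v to get m = qB²r²/(2V).
m = (1.602×10⁻¹⁹)(0.235)²(0.0844)²/(2·9530) ≈ 3.31×10⁻²⁷ kg.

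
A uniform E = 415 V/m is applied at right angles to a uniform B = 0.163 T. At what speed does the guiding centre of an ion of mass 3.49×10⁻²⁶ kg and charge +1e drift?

v_d ≈ 2550 m/s

The E×B drift speed is v_d = E/B.
v_d = 415/0.163 = 2550 m/s.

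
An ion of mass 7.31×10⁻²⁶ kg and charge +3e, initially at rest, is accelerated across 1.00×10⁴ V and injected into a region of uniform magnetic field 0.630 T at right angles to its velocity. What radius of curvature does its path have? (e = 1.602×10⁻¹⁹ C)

r ≈ 0.0875 m

Acceleration: |q|V = ½mv² ⇒ v = √(2|q|V/m) = √(2·4.806×10⁻¹⁹·1.00×10⁴/7.31×10⁻²⁶) ≈ 3.626×10⁵ m/s.
In the field: r = mv/(|q|B) = (7.31×10⁻²⁶)(3.626×10⁵)/((4.806×10⁻¹⁹)(0.630)) ≈ 0.0875 m.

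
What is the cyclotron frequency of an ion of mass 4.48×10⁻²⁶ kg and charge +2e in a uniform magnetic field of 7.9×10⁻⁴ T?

f = |q|B/(2πm).
f = (3.204×10⁻¹⁹)(7.9×10⁻⁴)/(2π·4.48×10⁻²⁶) ≈ 900 Hz.

f ≈ 900 Hz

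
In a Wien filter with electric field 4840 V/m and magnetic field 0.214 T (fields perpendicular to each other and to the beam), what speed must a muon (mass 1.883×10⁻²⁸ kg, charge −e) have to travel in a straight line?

Straight-line motion ⇒ electric and magnetic forces cancel, so E = vB.
v = E/B = 4840/0.214 = 2.26×10⁴ m/s.

v = 2.26×10⁴ m/s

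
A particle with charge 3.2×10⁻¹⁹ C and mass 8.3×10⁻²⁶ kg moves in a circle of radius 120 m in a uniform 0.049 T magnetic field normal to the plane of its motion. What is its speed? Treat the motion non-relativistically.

From |q|vB = mv²/r, v = |q|Br/m.
v = (3.2×10⁻¹⁹)(0.049)(120)/8.3×10⁻²⁶ ≈ 2.3×10⁷ m/s.

v ≈ 2.3×10⁷ m/s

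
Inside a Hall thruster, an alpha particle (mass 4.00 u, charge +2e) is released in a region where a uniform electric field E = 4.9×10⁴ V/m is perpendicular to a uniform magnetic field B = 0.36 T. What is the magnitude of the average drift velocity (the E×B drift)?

v_d ≈ 1.4×10⁵ m/s

The steady drift has the magnetic force balancing the electric force, so v_d = E/B.
v_d = 4.9×10⁴/0.36 = 1.4×10⁵ m/s.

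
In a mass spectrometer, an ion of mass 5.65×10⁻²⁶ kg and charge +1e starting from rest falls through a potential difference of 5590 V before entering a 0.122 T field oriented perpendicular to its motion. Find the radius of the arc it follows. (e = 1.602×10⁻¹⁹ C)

r ≈ 0.515 m

Acceleration: |q|V = ½mv² ⇒ v = √(2|q|V/m) = √(2·1.602×10⁻¹⁹·5590/5.65×10⁻²⁶) ≈ 1.780×10⁵ m/s.
In the field: r = mv/(|q|B) = (5.65×10⁻²⁶)(1.780×10⁵)/((1.602×10⁻¹⁹)(0.122)) ≈ 0.515 m.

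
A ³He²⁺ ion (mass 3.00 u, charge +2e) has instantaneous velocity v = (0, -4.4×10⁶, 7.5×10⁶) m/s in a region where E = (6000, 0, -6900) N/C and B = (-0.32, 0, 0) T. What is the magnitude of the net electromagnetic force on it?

|F| ≈ 8.93×10⁻¹³ N

v×B = (0, -2.40×10⁶, -1.41×10⁶) N/C.
E + v×B = (6000, -2.40×10⁶, -1.41×10⁶) N/C.
F = q(E + v×B) = (3.204×10⁻¹⁹ C)·(6000, -2.40×10⁶, -1.41×10⁶) = (1.92×10⁻¹⁵, -7.69×10⁻¹³, -4.53×10⁻¹³) N.
|F| = 8.93×10⁻¹³ N.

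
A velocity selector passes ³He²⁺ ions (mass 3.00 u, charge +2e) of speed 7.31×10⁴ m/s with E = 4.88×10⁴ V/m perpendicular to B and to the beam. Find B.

B = 0.668 T

Balance of forces in the selector: qE = qvB ⇒ B = E/v.
B = 4.88×10⁴/7.31×10⁴ = 0.668 T.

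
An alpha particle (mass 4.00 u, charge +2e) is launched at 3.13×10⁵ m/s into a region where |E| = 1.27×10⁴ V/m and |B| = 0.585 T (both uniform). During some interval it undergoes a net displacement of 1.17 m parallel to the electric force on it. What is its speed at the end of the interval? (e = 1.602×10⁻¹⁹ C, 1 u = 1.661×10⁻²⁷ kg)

B does no work; ΔKE = |q|E d.
½mv_f² = ½mv₀² + |q|Ed = ½(6.644×10⁻²⁷)(3.13×10⁵)² + (3.204×10⁻¹⁹)(1.27×10⁴)(1.17) ≈ 3.255×10⁻¹⁶ J + 4.761×10⁻¹⁵ J ≈ 5.086×10⁻¹⁵ J.
v_f = √(2·5.086×10⁻¹⁵/6.644×10⁻²⁷) ≈ 1.24×10⁶ m/s.

v_f ≈ 1.24×10⁶ m/s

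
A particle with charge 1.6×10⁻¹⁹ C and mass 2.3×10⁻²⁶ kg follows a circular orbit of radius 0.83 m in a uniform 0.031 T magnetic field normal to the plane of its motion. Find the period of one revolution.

T ≈ 2.9×10⁻⁵ s

The cyclotron period depends only on m, q, B: T = 2πm/(|q|B).
T = 2π(2.3×10⁻²⁶)/((1.6×10⁻¹⁹)(0.031)) ≈ 2.9×10⁻⁵ s.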